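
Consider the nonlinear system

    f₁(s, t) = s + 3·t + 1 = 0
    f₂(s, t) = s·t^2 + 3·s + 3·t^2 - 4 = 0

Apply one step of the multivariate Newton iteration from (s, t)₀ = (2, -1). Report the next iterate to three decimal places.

(1.045, -0.682)

At (2, -1): F = (0.000, 7.000).
Jacobian J = [[1, 3], [t^2 + 3, 2·s·t + 6·t]].
At the point, J = [[1.000, 3.000], [4.000, -10.000]] (det J = -22.000).
Solving J·Δ = −F gives Δ = (-0.955, 0.318).
Then the next iterate is (s, t)₁ = (1.045, -0.682).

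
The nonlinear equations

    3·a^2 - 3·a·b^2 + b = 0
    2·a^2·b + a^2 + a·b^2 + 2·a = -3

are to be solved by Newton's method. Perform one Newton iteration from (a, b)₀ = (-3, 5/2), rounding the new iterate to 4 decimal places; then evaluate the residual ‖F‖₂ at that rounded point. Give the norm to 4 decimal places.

27.4352

At (-3, 5/2): F = (85.7500, 32.2500).
Jacobian J = [[6·a - 3·b^2, -6·a·b + 1], [4·a·b + 2·a + b^2 + 2, 2·a^2 + 2·a·b]].
At the point, J = [[-36.7500, 46.0000], [-27.7500, 3.0000]] (det J = 1166.2500).
Solving J·Δ = −F gives Δ = (1.0514, -1.0241).
Then the next iterate is (a, b)₁ = (-1.9486, 1.4759).
Re-evaluating at (-1.9486, 1.4759): F = (25.600820, 9.863352), so ‖F‖₂ = 27.4352.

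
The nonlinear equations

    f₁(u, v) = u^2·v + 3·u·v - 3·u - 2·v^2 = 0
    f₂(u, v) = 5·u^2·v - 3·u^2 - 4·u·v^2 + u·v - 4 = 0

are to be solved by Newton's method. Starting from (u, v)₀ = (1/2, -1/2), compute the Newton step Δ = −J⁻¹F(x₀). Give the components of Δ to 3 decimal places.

At (1/2, -1/2): F = (-2.875, -6.125).
Jacobian J = [[2·u·v + 3·v - 3, u^2 + 3·u - 4·v], [10·u·v - 6·u - 4·v^2 + v, 5·u^2 - 8·u·v + u]].
At the point, J = [[-5.000, 3.750], [-7.000, 3.750]] (det J = 7.500).
Solving J·Δ = −F gives Δ = (-1.625, -1.400).

(-1.625, -1.400)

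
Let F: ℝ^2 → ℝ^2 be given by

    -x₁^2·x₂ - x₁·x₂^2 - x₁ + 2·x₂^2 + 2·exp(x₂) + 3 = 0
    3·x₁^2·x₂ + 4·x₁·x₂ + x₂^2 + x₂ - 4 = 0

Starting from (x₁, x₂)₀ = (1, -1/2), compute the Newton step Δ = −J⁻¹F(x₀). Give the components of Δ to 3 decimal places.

At (1, -1/2): F = (3.96306, -7.750).
Jacobian J = [[-2·x₁·x₂ - x₂^2 - 1, -x₁^2 - 2·x₁·x₂ + 4·x₂ + 2·exp(x₂)], [6·x₁·x₂ + 4·x₂, 3·x₁^2 + 4·x₁ + 2·x₂ + 1]].
At the point, J = [[-0.250, -0.78694], [-5.000, 7.000]] (det J = -5.68469).
Solving J·Δ = −F gives Δ = (3.807, 3.827).

(3.807, 3.827)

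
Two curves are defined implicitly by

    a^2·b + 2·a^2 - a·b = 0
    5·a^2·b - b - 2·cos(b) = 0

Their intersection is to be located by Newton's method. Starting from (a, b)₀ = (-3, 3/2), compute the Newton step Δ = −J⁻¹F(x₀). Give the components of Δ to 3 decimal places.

(1.749, 0.279)

At (-3, 3/2): F = (36.000, 65.85853).
Jacobian J = [[2·a·b + 4·a - b, a^2 - a], [10·a·b, 5·a^2 + 2·sin(b) - 1]].
At the point, J = [[-22.500, 12.000], [-45.000, 45.99499]] (det J = -494.88727).
Solving J·Δ = −F gives Δ = (1.749, 0.279).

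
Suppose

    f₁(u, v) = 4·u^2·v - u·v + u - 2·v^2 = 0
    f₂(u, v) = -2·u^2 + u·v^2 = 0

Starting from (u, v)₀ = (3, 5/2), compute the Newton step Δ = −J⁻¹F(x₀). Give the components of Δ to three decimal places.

At (3, 5/2): F = (73.000, 0.750).
Jacobian J = [[8·u·v - v + 1, 4·u^2 - u - 4·v], [-4·u + v^2, 2·u·v]].
At the point, J = [[58.500, 23.000], [-5.750, 15.000]] (det J = 1009.750).
Solving J·Δ = −F gives Δ = (-1.067, -0.459).

(-1.067, -0.459)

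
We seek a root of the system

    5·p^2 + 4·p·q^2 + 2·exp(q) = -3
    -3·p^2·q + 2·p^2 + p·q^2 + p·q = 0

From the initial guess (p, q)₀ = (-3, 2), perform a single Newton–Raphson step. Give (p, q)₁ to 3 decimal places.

(-1.476, 1.803)

At (-3, 2): F = (14.77811, -54.000).
Jacobian J = [[10·p + 4·q^2, 8·p·q + 2·exp(q)], [-6·p·q + 4·p + q^2 + q, -3·p^2 + 2·p·q + p]].
At the point, J = [[-14.000, -33.22189], [30.000, -42.000]] (det J = 1584.65663).
Solving J·Δ = −F gives Δ = (1.524, -0.197).
Then the next iterate is (p, q)₁ = (-1.476, 1.803).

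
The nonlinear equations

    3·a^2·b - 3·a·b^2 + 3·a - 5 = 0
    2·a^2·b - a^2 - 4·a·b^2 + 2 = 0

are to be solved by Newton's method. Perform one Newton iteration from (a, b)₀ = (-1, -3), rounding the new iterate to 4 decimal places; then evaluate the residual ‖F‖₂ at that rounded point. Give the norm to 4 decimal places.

12.0471

At (-1, -3): F = (10.0000, 31.0000).
Jacobian J = [[6·a·b - 3·b^2 + 3, 3·a^2 - 6·a·b], [4·a·b - 2·a - 4·b^2, 2·a^2 - 8·a·b]].
At the point, J = [[-6.0000, -15.0000], [-22.0000, -22.0000]] (det J = -198.0000).
Solving J·Δ = −F gives Δ = (1.2374, 0.1717).
Then the next iterate is (a, b)₁ = (0.2374, -2.8283).
Re-evaluating at (0.2374, -2.8283): F = (-10.463086, -5.971275), so ‖F‖₂ = 12.0471.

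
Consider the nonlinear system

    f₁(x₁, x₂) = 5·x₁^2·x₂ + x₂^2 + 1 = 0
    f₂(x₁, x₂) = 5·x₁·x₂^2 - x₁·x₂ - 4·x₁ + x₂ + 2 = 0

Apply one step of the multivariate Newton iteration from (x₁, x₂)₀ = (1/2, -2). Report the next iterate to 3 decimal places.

At (1/2, -2): F = (2.500, 9.000).
Jacobian J = [[10·x₁·x₂, 5·x₁^2 + 2·x₂], [5·x₂^2 - x₂ - 4, 10·x₁·x₂ - x₁ + 1]].
At the point, J = [[-10.000, -2.750], [18.000, -9.500]] (det J = 144.500).
Solving J·Δ = −F gives Δ = (-0.007, 0.934).
Then the next iterate is (x₁, x₂)₁ = (0.493, -1.066).

(0.493, -1.066)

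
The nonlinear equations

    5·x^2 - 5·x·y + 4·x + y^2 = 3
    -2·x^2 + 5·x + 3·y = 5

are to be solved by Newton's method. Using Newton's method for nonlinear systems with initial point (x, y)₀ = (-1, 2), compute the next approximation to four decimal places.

(-0.3023, 1.9070)

At (-1, 2): F = (12.0000, -6.0000).
Jacobian J = [[10·x - 5·y + 4, -5·x + 2·y], [-4·x + 5, 3]].
At the point, J = [[-16.0000, 9.0000], [9.0000, 3.0000]] (det J = -129.0000).
Solving J·Δ = −F gives Δ = (0.6977, -0.0930).
Then the next iterate is (x, y)₁ = (-0.3023, 1.9070).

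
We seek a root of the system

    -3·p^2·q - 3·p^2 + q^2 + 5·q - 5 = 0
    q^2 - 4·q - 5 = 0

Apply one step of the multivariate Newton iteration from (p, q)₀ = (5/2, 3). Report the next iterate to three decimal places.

(1.050, 7.000)

At (5/2, 3): F = (-56.000, -8.000).
Jacobian J = [[-6·p·q - 6·p, -3·p^2 + 2·q + 5], [0, 2·q - 4]].
At the point, J = [[-60.000, -7.750], [0.000, 2.000]] (det J = -120.000).
Solving J·Δ = −F gives Δ = (-1.450, 4.000).
Then the next iterate is (p, q)₁ = (1.050, 7.000).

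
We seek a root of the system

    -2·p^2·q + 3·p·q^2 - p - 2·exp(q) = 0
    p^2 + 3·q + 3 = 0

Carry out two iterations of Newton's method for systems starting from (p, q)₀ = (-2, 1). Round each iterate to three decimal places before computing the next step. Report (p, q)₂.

At (-2, 1): F = (-17.43656, 10.000).
Jacobian J = [[-4·p·q + 3·q^2 - 1, -2·p^2 + 6·p·q - 2·exp(q)], [2·p, 3]].
At the point, J = [[10.000, -25.43656], [-4.000, 3.000]] (det J = -71.74625).
Solving J·Δ = −F gives Δ = (2.816, 0.422).
Then the next iterate is (p, q)₁ = (0.816, 1.422).
Round to (0.816, 1.422) and repeat: F = (-6.05044, 7.93186), J = [[0.42484, -2.66041], [1.632, 3.000]].
Δ = (-0.525, -2.358), so (p, q)₂ = (0.291, -0.936).

(0.291, -0.936)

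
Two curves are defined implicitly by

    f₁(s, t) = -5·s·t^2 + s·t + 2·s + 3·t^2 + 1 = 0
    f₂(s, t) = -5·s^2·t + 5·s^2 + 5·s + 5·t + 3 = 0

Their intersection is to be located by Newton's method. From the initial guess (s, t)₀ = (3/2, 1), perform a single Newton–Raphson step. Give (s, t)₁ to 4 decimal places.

At (3/2, 1): F = (1.0000, 15.5000).
Jacobian J = [[-5·t^2 + t + 2, -10·s·t + s + 6·t], [-10·s·t + 10·s + 5, -5·s^2 + 5]].
At the point, J = [[-2.0000, -7.5000], [5.0000, -6.2500]] (det J = 50.0000).
Solving J·Δ = −F gives Δ = (-2.2000, 0.7200).
Then the next iterate is (s, t)₁ = (-0.7000, 1.7200).

(-0.7000, 1.7200)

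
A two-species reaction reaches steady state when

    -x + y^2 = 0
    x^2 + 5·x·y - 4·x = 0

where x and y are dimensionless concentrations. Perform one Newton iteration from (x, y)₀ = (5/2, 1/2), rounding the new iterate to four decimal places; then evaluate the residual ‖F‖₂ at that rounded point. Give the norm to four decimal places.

0.4624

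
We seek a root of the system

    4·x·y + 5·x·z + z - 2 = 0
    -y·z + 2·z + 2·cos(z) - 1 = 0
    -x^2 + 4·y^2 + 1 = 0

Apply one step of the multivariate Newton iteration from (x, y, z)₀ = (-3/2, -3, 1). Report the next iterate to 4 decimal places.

(-0.5080, -1.4281, -0.0578)

At (-3/2, -3, 1): F = (9.5000, 5.080605, 34.7500).
Jacobian J = [[4·y + 5·z, 4·x, 5·x + 1], [0, -z, -y - 2·sin(z) + 2], [-2·x, 8·y, 0]].
At the point, J = [[-7.0000, -6.0000, -6.5000], [0.0000, -1.0000, 3.317058], [3.0000, -24.0000, 0.0000]] (det J = -636.472794).
Solving J·Δ = −F gives Δ = (0.9920, 1.5719, -1.0578).
Then the next iterate is (x, y, z)₁ = (-0.5080, -1.4281, -0.0578).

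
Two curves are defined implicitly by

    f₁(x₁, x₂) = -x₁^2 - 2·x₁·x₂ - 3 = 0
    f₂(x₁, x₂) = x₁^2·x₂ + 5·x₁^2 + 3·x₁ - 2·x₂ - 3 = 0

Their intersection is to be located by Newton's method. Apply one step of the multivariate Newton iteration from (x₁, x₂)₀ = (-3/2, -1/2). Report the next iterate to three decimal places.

At (-3/2, -1/2): F = (-6.750, 3.625).
Jacobian J = [[-2·x₁ - 2·x₂, -2·x₁], [2·x₁·x₂ + 10·x₁ + 3, x₁^2 - 2]].
At the point, J = [[4.000, 3.000], [-10.500, 0.250]] (det J = 32.500).
Solving J·Δ = −F gives Δ = (0.387, 1.735).
Then the next iterate is (x₁, x₂)₁ = (-1.113, 1.235).

(-1.113, 1.235)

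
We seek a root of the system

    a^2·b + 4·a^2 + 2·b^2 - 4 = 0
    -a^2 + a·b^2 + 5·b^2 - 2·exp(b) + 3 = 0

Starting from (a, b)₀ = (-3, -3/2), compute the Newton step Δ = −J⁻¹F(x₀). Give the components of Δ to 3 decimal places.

(1.980, 2.232)

At (-3, -3/2): F = (23.000, -1.94626).
Jacobian J = [[2·a·b + 8·a, a^2 + 4·b], [-2·a + b^2, 2·a·b + 10·b - 2·exp(b)]].
At the point, J = [[-15.000, 3.000], [8.250, -6.44626]] (det J = 71.94390).
Solving J·Δ = −F gives Δ = (1.980, 2.232).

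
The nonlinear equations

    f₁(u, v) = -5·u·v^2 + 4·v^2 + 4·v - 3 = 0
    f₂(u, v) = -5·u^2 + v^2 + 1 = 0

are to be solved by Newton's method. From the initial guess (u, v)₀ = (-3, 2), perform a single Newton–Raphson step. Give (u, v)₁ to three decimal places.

(-1.579, 1.343)

At (-3, 2): F = (81.000, -40.000).
Jacobian J = [[-5·v^2, -10·u·v + 8·v + 4], [-10·u, 2·v]].
At the point, J = [[-20.000, 80.000], [30.000, 4.000]] (det J = -2480.000).
Solving J·Δ = −F gives Δ = (1.421, -0.657).
Then the next iterate is (u, v)₁ = (-1.579, 1.343).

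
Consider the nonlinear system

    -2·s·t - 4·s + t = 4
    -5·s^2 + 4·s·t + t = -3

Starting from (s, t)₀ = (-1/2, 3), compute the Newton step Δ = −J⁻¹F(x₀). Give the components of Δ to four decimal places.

(-0.0625, -2.3125)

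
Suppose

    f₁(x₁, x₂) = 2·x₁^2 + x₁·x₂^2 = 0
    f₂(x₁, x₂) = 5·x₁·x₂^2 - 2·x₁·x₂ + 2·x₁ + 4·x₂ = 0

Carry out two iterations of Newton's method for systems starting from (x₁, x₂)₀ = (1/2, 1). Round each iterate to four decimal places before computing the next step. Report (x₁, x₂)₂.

At (1/2, 1): F = (1.0000, 6.5000).
Jacobian J = [[4·x₁ + x₂^2, 2·x₁·x₂], [5·x₂^2 - 2·x₂ + 2, 10·x₁·x₂ - 2·x₁ + 4]].
At the point, J = [[3.0000, 1.0000], [5.0000, 8.0000]] (det J = 19.0000).
Solving J·Δ = −F gives Δ = (-0.0789, -0.7632).
Then the next iterate is (x₁, x₂)₁ = (0.4211, 0.2368).
Round to (0.4211, 0.2368) and repeat: F = (0.378263, 1.708031), J = [[1.740474, 0.199433], [1.806771, 4.154965]].
Δ = (-0.1792, -0.3332), so (x₁, x₂)₂ = (0.2419, -0.0964).

(0.2419, -0.0964)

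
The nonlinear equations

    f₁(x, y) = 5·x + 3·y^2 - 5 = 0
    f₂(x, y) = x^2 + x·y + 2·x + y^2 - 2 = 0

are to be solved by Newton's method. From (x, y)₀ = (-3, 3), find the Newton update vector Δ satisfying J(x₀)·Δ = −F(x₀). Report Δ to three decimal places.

At (-3, 3): F = (7.000, 1.000).
Jacobian J = [[5, 6·y], [2·x + y + 2, x + 2·y]].
At the point, J = [[5.000, 18.000], [-1.000, 3.000]] (det J = 33.000).
Solving J·Δ = −F gives Δ = (-0.091, -0.364).

(-0.091, -0.364)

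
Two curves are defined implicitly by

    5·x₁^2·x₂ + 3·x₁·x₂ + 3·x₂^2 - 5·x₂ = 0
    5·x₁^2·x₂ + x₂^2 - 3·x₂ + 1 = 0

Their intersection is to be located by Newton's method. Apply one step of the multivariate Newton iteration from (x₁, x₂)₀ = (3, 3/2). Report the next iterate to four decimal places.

(2.3954, 0.6324)

At (3, 3/2): F = (80.2500, 66.2500).
Jacobian J = [[10·x₁·x₂ + 3·x₂, 5·x₁^2 + 3·x₁ + 6·x₂ - 5], [10·x₁·x₂, 5·x₁^2 + 2·x₂ - 3]].
At the point, J = [[49.5000, 58.0000], [45.0000, 45.0000]] (det J = -382.5000).
Solving J·Δ = −F gives Δ = (-0.6046, -0.8676).
Then the next iterate is (x₁, x₂)₁ = (2.3954, 0.6324).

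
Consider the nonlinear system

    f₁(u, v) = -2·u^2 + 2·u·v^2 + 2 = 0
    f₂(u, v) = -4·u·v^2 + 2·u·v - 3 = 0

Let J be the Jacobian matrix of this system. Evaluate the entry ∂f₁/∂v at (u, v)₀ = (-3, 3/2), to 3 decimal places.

∂f₁/∂v = 4·u·v.
At (-3, 3/2) this is -18.000.

-18.000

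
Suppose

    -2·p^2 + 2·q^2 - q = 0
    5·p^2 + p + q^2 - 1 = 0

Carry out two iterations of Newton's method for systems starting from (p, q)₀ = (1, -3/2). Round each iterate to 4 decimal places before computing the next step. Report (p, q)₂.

(0.3950, -0.3169)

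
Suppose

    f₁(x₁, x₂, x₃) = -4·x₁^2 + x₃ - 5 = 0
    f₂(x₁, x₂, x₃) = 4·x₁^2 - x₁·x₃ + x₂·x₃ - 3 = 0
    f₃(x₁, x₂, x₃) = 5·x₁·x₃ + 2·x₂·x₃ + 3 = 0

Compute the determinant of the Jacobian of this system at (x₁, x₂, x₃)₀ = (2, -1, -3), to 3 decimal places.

513.000

J = [[-8·x₁, 0, 1], [8·x₁ - x₃, x₃, -x₁ + x₂], [5·x₃, 2·x₃, 5·x₁ + 2·x₂]].
At the point, J = [[-16.000, 0.000, 1.000], [19.000, -3.000, -3.000], [-15.000, -6.000, 8.000]].
det J = 513.000.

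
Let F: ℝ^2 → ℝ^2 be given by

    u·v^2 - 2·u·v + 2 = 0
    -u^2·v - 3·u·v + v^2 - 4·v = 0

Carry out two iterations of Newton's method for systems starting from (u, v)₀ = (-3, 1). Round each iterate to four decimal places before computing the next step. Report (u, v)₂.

At (-3, 1): F = (5.0000, -3.0000).
Jacobian J = [[v^2 - 2·v, 2·u·v - 2·u], [-2·u·v - 3·v, -u^2 - 3·u + 2·v - 4]].
At the point, J = [[-1.0000, 0.0000], [3.0000, -2.0000]] (det J = 2.0000).
Solving J·Δ = −F gives Δ = (5.0000, 6.0000).
Then the next iterate is (u, v)₁ = (2.0000, 7.0000).
Round to (2.0000, 7.0000) and repeat: F = (72.0000, -49.0000), J = [[35.0000, 24.0000], [-49.0000, 0.0000]].
Δ = (-1.0000, -1.5417), so (u, v)₂ = (1.0000, 5.4583).

(1.0000, 5.4583)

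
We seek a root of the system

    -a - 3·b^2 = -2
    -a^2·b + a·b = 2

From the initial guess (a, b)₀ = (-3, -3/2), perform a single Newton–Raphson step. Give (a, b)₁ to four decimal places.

At (-3, -3/2): F = (-1.7500, 16.0000).
Jacobian J = [[-1, -6·b], [-2·a·b + b, -a^2 + a]].
At the point, J = [[-1.0000, 9.0000], [-10.5000, -12.0000]] (det J = 106.5000).
Solving J·Δ = −F gives Δ = (1.1549, 0.3228).
Then the next iterate is (a, b)₁ = (-1.8451, -1.1772).

(-1.8451, -1.1772)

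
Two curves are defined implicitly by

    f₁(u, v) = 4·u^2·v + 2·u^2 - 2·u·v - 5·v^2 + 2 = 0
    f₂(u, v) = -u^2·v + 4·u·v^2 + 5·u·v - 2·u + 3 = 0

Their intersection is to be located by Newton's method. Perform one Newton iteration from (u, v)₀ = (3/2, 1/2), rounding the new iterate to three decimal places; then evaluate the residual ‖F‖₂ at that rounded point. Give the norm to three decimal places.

At (3/2, 1/2): F = (8.250, 4.125).
Jacobian J = [[8·u·v + 4·u - 2·v, 4·u^2 - 2·u - 10·v], [-2·u·v + 4·v^2 + 5·v - 2, -u^2 + 8·u·v + 5·u]].
At the point, J = [[11.000, 1.000], [0.000, 11.250]] (det J = 123.750).
Solving J·Δ = −F gives Δ = (-0.717, -0.367).
Then the next iterate is (u, v)₁ = (0.783, 0.133).
Re-evaluating at (0.783, 0.133): F = (3.25562, 1.92856), so ‖F‖₂ = 3.784.

3.784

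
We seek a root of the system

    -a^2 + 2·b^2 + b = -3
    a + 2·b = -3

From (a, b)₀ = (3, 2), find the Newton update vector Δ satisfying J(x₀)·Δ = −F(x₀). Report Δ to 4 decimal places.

At (3, 2): F = (4.0000, 10.0000).
Jacobian J = [[-2·a, 4·b + 1], [1, 2]].
At the point, J = [[-6.0000, 9.0000], [1.0000, 2.0000]] (det J = -21.0000).
Solving J·Δ = −F gives Δ = (-3.9048, -3.0476).

(-3.9048, -3.0476)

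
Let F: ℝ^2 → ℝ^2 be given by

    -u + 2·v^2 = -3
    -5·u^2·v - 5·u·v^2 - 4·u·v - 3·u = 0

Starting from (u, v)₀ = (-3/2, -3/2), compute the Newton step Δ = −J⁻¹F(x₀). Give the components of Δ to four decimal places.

(-0.4737, 1.5789)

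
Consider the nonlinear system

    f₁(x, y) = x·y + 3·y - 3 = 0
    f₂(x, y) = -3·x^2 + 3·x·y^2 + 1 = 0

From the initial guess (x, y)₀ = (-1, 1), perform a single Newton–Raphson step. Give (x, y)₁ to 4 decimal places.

(-0.3333, 1.1667)

At (-1, 1): F = (-1.0000, -5.0000).
Jacobian J = [[y, x + 3], [-6·x + 3·y^2, 6·x·y]].
At the point, J = [[1.0000, 2.0000], [9.0000, -6.0000]] (det J = -24.0000).
Solving J·Δ = −F gives Δ = (0.6667, 0.1667).
Then the next iterate is (x, y)₁ = (-0.3333, 1.1667).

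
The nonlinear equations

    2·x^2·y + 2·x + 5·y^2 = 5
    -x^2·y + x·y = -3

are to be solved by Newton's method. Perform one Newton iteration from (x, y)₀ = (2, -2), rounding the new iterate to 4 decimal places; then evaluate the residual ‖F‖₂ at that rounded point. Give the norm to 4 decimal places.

3.5710

At (2, -2): F = (3.0000, 7.0000).
Jacobian J = [[4·x·y + 2, 2·x^2 + 10·y], [-2·x·y + y, -x^2 + x]].
At the point, J = [[-14.0000, -12.0000], [6.0000, -2.0000]] (det J = 100.0000).
Solving J·Δ = −F gives Δ = (-0.7800, 1.1600).
Then the next iterate is (x, y)₁ = (1.2200, -0.8400).
Re-evaluating at (1.2200, -0.8400): F = (-1.532512, 3.225456), so ‖F‖₂ = 3.5710.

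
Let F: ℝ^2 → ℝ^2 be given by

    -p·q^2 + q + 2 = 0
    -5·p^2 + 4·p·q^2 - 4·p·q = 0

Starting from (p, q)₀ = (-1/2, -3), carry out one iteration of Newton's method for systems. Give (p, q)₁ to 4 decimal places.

At (-1/2, -3): F = (3.5000, -25.2500).
Jacobian J = [[-q^2, -2·p·q + 1], [-10·p + 4·q^2 - 4·q, 8·p·q - 4·p]].
At the point, J = [[-9.0000, -2.0000], [53.0000, 14.0000]] (det J = -20.0000).
Solving J·Δ = −F gives Δ = (-0.0750, 2.0875).
Then the next iterate is (p, q)₁ = (-0.5750, -0.9125).

(-0.5750, -0.9125)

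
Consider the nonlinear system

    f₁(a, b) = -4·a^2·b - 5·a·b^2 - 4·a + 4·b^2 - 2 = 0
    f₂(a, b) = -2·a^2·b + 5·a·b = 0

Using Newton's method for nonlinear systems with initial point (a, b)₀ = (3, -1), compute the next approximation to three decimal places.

(2.830, -0.396)

At (3, -1): F = (11.000, 3.000).
Jacobian J = [[-8·a·b - 5·b^2 - 4, -4·a^2 - 10·a·b + 8·b], [-4·a·b + 5·b, -2·a^2 + 5·a]].
At the point, J = [[15.000, -14.000], [7.000, -3.000]] (det J = 53.000).
Solving J·Δ = −F gives Δ = (-0.170, 0.604).
Then the next iterate is (a, b)₁ = (2.830, -0.396).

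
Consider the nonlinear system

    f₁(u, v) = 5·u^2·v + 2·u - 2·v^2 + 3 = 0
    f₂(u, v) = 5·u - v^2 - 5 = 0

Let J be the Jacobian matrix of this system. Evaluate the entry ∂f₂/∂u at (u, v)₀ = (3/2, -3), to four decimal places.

5.0000

∂f₂/∂u = 5.
At (3/2, -3) this is 5.0000.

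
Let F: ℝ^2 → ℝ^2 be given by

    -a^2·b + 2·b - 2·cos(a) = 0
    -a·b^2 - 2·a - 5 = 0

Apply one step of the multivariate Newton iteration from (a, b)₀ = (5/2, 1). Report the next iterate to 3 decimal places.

(8.866, -5.320)

At (5/2, 1): F = (-2.64771, -12.500).
Jacobian J = [[-2·a·b + 2·sin(a), -a^2 + 2], [-b^2 - 2, -2·a·b]].
At the point, J = [[-3.80306, -4.250], [-3.000, -5.000]] (det J = 6.26528).
Solving J·Δ = −F gives Δ = (6.366, -6.320).
Then the next iterate is (a, b)₁ = (8.866, -5.320).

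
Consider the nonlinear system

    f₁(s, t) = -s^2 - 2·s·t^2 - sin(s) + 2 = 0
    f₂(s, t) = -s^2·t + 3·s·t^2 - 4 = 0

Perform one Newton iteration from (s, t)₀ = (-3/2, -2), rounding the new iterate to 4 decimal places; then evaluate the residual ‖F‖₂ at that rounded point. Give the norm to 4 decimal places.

At (-3/2, -2): F = (12.747495, -17.5000).
Jacobian J = [[-2·s - 2·t^2 - cos(s), -4·s·t], [-2·s·t + 3·t^2, -s^2 + 6·s·t]].
At the point, J = [[-5.070737, -12.0000], [6.0000, 15.7500]] (det J = -7.864111).
Solving J·Δ = −F gives Δ = (-1.1733, 1.5581).
Then the next iterate is (s, t)₁ = (-2.6733, -0.4419).
Re-evaluating at (-2.6733, -0.4419): F = (-3.651109, -2.408038), so ‖F‖₂ = 4.3737.

4.3737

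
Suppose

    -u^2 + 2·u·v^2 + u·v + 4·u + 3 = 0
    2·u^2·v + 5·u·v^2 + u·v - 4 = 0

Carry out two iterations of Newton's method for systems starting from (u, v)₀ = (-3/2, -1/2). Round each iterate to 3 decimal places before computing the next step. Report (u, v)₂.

(-0.034, 4.663)

At (-3/2, -1/2): F = (-5.250, -7.375).
Jacobian J = [[-2·u + 2·v^2 + v + 4, 4·u·v + u], [4·u·v + 5·v^2 + v, 2·u^2 + 10·u·v + u]].
At the point, J = [[7.000, 1.500], [3.750, 10.500]] (det J = 67.875).
Solving J·Δ = −F gives Δ = (0.649, 0.471).
Then the next iterate is (u, v)₁ = (-0.851, -0.029).
Round to (-0.851, -0.029) and repeat: F = (-1.10495, -4.02090), J = [[5.67468, -0.75228], [0.07392, 0.84419]].
Δ = (0.817, 4.692), so (u, v)₂ = (-0.034, 4.663).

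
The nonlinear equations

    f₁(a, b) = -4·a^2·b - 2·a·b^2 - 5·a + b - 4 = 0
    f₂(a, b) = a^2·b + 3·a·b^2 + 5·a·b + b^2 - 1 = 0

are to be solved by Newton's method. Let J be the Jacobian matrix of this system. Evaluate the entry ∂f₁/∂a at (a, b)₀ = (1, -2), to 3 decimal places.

3.000

∂f₁/∂a = -8·a·b - 2·b^2 - 5.
At (1, -2) this is 3.000.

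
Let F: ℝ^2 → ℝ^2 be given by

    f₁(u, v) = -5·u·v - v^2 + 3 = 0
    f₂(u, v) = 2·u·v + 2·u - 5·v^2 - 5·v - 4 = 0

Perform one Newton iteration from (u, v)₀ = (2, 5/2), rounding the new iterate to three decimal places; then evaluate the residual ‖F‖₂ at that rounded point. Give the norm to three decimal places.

10.639

At (2, 5/2): F = (-28.250, -33.750).
Jacobian J = [[-5·v, -5·u - 2·v], [2·v + 2, 2·u - 10·v - 5]].
At the point, J = [[-12.500, -15.000], [7.000, -26.000]] (det J = 430.000).
Solving J·Δ = −F gives Δ = (-0.531, -1.441).
Then the next iterate is (u, v)₁ = (1.469, 1.059).
Re-evaluating at (1.469, 1.059): F = (-5.89984, -8.85306), so ‖F‖₂ = 10.639.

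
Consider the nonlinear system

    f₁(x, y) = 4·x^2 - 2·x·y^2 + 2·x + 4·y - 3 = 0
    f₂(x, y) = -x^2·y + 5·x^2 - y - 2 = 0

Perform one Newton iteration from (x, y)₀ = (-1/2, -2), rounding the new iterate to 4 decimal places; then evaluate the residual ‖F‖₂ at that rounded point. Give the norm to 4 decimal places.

At (-1/2, -2): F = (-7.0000, 1.7500).
Jacobian J = [[8·x - 2·y^2 + 2, -4·x·y + 4], [-2·x·y + 10·x, -x^2 - 1]].
At the point, J = [[-10.0000, 0.0000], [-7.0000, -1.2500]] (det J = 12.5000).
Solving J·Δ = −F gives Δ = (-0.7000, 5.3200).
Then the next iterate is (x, y)₁ = (-1.2000, 3.3200).
Re-evaluating at (-1.2000, 3.3200): F = (40.093760, -2.9008), so ‖F‖₂ = 40.1986.

40.1986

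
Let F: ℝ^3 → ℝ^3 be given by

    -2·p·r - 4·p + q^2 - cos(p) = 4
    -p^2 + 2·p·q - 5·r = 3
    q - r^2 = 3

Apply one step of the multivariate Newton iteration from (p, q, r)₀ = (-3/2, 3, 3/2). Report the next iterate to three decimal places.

(1.012, 3.987, 1.079)

At (-3/2, 3, 3/2): F = (15.42926, -21.750, -2.250).
Jacobian J = [[-2·r + sin(p) - 4, 2·q, -2·p], [-2·p + 2·q, 2·p, -5], [0, 1, -2·r]].
At the point, J = [[-7.99749, 6.000, 3.000], [9.000, -3.000, -5.000], [0.000, 1.000, -3.000]] (det J = 77.03507).
Solving J·Δ = −F gives Δ = (2.512, 0.987, -0.421).
Then the next iterate is (p, q, r)₁ = (1.012, 3.987, 1.079).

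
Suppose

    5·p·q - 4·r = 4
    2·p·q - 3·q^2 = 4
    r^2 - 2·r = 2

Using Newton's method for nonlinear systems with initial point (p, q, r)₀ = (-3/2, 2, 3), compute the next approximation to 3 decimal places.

(0.875, 1.167, 2.750)

At (-3/2, 2, 3): F = (-31.000, -22.000, 1.000).
Jacobian J = [[5·q, 5·p, -4], [2·q, 2·p - 6·q, 0], [0, 0, 2·r - 2]].
At the point, J = [[10.000, -7.500, -4.000], [4.000, -15.000, 0.000], [0.000, 0.000, 4.000]] (det J = -480.000).
Solving J·Δ = −F gives Δ = (2.375, -0.833, -0.250).
Then the next iterate is (p, q, r)₁ = (0.875, 1.167, 2.750).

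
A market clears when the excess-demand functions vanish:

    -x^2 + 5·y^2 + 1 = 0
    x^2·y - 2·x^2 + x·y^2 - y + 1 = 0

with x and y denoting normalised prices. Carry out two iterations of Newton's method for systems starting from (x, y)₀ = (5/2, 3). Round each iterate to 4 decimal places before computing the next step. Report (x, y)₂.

At (5/2, 3): F = (39.7500, 26.7500).
Jacobian J = [[-2·x, 10·y], [2·x·y - 4·x + y^2, x^2 + 2·x·y - 1]].
At the point, J = [[-5.0000, 30.0000], [14.0000, 20.2500]] (det J = -521.2500).
Solving J·Δ = −F gives Δ = (0.0047, -1.3242).
Then the next iterate is (x, y)₁ = (2.5047, 1.6758).
Round to (2.5047, 1.6758) and repeat: F = (8.768006, 4.324287), J = [[-5.0094, 16.7580], [1.184258, 13.668275]].
Δ = (0.5365, -0.3629), so (x, y)₂ = (3.0412, 1.3129).

(3.0412, 1.3129)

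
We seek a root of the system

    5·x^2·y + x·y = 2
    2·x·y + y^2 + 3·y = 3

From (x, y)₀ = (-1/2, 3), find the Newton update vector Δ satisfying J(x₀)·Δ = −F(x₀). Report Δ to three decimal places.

(-0.070, -1.448)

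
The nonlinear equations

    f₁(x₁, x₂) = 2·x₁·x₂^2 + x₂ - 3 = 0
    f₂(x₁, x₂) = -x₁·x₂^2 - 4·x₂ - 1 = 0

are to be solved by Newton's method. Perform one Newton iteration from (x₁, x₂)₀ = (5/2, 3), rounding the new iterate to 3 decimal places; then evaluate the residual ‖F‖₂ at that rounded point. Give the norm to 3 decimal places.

3.140

At (5/2, 3): F = (45.000, -35.500).
Jacobian J = [[2·x₂^2, 4·x₁·x₂ + 1], [-x₂^2, -2·x₁·x₂ - 4]].
At the point, J = [[18.000, 31.000], [-9.000, -19.000]] (det J = -63.000).
Solving J·Δ = −F gives Δ = (3.897, -3.714).
Then the next iterate is (x₁, x₂)₁ = (6.397, -0.714).
Re-evaluating at (6.397, -0.714): F = (2.80833, -1.40517), so ‖F‖₂ = 3.140.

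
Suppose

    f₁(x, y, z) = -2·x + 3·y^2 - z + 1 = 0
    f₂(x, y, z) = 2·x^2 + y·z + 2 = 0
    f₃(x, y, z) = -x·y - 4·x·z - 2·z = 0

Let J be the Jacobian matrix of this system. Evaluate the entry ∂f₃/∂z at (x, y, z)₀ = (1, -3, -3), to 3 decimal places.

∂f₃/∂z = -4·x - 2.
At (1, -3, -3) this is -6.000.

-6.000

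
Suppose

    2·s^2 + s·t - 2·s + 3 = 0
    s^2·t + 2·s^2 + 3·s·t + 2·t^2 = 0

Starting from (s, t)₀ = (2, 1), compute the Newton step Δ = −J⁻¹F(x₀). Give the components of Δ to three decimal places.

(-1.265, -0.074)

At (2, 1): F = (9.000, 20.000).
Jacobian J = [[4·s + t - 2, s], [2·s·t + 4·s + 3·t, s^2 + 3·s + 4·t]].
At the point, J = [[7.000, 2.000], [15.000, 14.000]] (det J = 68.000).
Solving J·Δ = −F gives Δ = (-1.265, -0.074).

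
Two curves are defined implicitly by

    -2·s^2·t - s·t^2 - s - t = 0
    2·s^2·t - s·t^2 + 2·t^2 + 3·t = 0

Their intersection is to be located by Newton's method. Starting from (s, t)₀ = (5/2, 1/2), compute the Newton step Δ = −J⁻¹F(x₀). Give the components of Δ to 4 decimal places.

At (5/2, 1/2): F = (-9.8750, 7.6250).
Jacobian J = [[-4·s·t - t^2 - 1, -2·s^2 - 2·s·t - 1], [4·s·t - t^2, 2·s^2 - 2·s·t + 4·t + 3]].
At the point, J = [[-6.2500, -16.0000], [4.7500, 15.0000]] (det J = -17.7500).
Solving J·Δ = −F gives Δ = (-1.4718, -0.0423).

(-1.4718, -0.0423)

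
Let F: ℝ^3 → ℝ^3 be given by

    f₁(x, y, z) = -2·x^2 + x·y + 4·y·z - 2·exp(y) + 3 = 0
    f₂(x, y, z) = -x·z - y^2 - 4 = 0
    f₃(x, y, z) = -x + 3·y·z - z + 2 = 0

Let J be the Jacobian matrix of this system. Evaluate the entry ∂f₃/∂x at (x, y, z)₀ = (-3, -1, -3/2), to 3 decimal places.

-1.000

∂f₃/∂x = -1.
At (-3, -1, -3/2) this is -1.000.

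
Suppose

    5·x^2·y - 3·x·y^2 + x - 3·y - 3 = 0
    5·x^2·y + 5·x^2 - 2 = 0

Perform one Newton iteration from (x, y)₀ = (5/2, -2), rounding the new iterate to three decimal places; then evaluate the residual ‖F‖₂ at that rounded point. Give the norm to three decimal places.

15.525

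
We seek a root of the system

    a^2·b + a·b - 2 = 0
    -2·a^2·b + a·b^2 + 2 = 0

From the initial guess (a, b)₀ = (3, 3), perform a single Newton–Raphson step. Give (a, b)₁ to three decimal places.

(2.074, 1.787)

At (3, 3): F = (34.000, -25.000).
Jacobian J = [[2·a·b + b, a^2 + a], [-4·a·b + b^2, -2·a^2 + 2·a·b]].
At the point, J = [[21.000, 12.000], [-27.000, 0.000]] (det J = 324.000).
Solving J·Δ = −F gives Δ = (-0.926, -1.213).
Then the next iterate is (a, b)₁ = (2.074, 1.787).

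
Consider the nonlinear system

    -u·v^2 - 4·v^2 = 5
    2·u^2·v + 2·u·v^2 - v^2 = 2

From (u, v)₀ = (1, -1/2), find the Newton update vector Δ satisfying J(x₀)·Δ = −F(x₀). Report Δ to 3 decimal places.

At (1, -1/2): F = (-6.250, -2.750).
Jacobian J = [[-v^2, -2·u·v - 8·v], [4·u·v + 2·v^2, 2·u^2 + 4·u·v - 2·v]].
At the point, J = [[-0.250, 5.000], [-1.500, 1.000]] (det J = 7.250).
Solving J·Δ = −F gives Δ = (-1.034, 1.198).

(-1.034, 1.198)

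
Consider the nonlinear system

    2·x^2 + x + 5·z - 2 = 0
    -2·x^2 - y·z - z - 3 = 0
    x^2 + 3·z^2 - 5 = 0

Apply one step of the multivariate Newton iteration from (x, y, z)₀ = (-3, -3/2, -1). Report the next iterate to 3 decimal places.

(-2.135, 9.474, -0.698)

At (-3, -3/2, -1): F = (8.000, -21.500, 7.000).
Jacobian J = [[4·x + 1, 0, 5], [-4·x, -z, -y - 1], [2·x, 0, 6·z]].
At the point, J = [[-11.000, 0.000, 5.000], [12.000, 1.000, 0.500], [-6.000, 0.000, -6.000]] (det J = 96.000).
Solving J·Δ = −F gives Δ = (0.865, 10.974, 0.302).
Then the next iterate is (x, y, z)₁ = (-2.135, 9.474, -0.698).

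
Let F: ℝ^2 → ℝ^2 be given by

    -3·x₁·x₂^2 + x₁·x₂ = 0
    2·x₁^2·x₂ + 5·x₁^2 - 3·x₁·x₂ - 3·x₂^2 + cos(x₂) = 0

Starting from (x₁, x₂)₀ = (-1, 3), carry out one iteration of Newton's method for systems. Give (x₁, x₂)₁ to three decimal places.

(-0.787, 1.889)

At (-1, 3): F = (24.000, -7.98999).
Jacobian J = [[-3·x₂^2 + x₂, -6·x₁·x₂ + x₁], [4·x₁·x₂ + 10·x₁ - 3·x₂, 2·x₁^2 - 3·x₁ - 6·x₂ - sin(x₂)]].
At the point, J = [[-24.000, 17.000], [-31.000, -13.14112]] (det J = 842.38688).
Solving J·Δ = −F gives Δ = (0.213, -1.111).
Then the next iterate is (x₁, x₂)₁ = (-0.787, 1.889).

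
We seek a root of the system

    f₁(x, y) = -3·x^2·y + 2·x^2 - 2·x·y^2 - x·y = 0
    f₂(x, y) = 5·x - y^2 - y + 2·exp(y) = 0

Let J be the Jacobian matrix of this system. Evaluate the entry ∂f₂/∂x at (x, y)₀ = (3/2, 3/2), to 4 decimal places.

5.0000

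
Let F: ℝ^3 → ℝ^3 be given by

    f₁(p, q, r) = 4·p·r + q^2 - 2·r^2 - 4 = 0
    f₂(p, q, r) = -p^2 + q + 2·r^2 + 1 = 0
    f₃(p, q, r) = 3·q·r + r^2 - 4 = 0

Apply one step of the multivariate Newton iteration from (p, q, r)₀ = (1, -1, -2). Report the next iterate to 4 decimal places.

(0.2369, -1.2124, -0.9608)

At (1, -1, -2): F = (-19.0000, 7.0000, 6.0000).
Jacobian J = [[4·r, 2·q, 4·p - 4·r], [-2·p, 1, 4·r], [0, 3·r, 3·q + 2·r]].
At the point, J = [[-8.0000, -2.0000, 12.0000], [-2.0000, 1.0000, -8.0000], [0.0000, -6.0000, -7.0000]] (det J = 612.0000).
Solving J·Δ = −F gives Δ = (-0.7631, -0.2124, 1.0392).
Then the next iterate is (p, q, r)₁ = (0.2369, -1.2124, -0.9608).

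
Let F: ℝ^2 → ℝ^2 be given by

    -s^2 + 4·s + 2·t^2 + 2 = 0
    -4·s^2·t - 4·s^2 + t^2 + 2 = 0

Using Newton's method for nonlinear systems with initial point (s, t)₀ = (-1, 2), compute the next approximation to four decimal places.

At (-1, 2): F = (5.0000, -6.0000).
Jacobian J = [[-2·s + 4, 4·t], [-8·s·t - 8·s, -4·s^2 + 2·t]].
At the point, J = [[6.0000, 8.0000], [24.0000, 0.0000]] (det J = -192.0000).
Solving J·Δ = −F gives Δ = (0.2500, -0.8125).
Then the next iterate is (s, t)₁ = (-0.7500, 1.1875).

(-0.7500, 1.1875)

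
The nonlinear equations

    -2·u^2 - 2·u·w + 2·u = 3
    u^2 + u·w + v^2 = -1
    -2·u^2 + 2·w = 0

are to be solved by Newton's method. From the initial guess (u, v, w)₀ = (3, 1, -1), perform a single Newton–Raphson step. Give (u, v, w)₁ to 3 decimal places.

At (3, 1, -1): F = (-9.000, 8.000, -20.000).
Jacobian J = [[-4·u - 2·w + 2, 0, -2·u], [2·u + w, 2·v, u], [-4·u, 0, 2]].
At the point, J = [[-8.000, 0.000, -6.000], [5.000, 2.000, 3.000], [-12.000, 0.000, 2.000]] (det J = -176.000).
Solving J·Δ = −F gives Δ = (-1.568, -0.966, 0.591).
Then the next iterate is (u, v, w)₁ = (1.432, 0.034, -0.409).

(1.432, 0.034, -0.409)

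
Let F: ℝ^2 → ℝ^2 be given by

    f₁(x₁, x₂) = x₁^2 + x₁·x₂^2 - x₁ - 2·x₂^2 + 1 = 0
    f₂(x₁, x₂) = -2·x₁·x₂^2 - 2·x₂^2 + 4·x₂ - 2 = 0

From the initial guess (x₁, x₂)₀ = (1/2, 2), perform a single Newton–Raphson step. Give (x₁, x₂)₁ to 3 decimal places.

(0.575, 1.175)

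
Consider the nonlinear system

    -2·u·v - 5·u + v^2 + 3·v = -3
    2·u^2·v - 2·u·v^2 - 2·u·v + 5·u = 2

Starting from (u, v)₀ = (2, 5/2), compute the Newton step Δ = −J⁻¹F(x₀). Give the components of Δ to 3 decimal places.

At (2, 5/2): F = (-3.250, -7.000).
Jacobian J = [[-2·v - 5, -2·u + 2·v + 3], [4·u·v - 2·v^2 - 2·v + 5, 2·u^2 - 4·u·v - 2·u]].
At the point, J = [[-10.000, 4.000], [7.500, -16.000]] (det J = 130.000).
Solving J·Δ = −F gives Δ = (-0.615, -0.726).

(-0.615, -0.726)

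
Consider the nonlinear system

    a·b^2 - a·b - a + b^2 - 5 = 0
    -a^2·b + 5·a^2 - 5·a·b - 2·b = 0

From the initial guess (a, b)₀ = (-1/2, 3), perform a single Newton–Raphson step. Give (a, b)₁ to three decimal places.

(-0.391, 2.416)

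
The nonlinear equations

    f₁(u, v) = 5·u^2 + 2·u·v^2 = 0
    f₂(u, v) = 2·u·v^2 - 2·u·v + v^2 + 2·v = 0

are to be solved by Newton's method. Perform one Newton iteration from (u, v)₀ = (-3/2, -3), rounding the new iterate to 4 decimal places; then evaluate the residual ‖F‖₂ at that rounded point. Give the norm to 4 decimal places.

At (-3/2, -3): F = (-15.7500, -33.0000).
Jacobian J = [[10·u + 2·v^2, 4·u·v], [2·v^2 - 2·v, 4·u·v - 2·u + 2·v + 2]].
At the point, J = [[3.0000, 18.0000], [24.0000, 17.0000]] (det J = -381.0000).
Solving J·Δ = −F gives Δ = (0.8563, 0.7323).
Then the next iterate is (u, v)₁ = (-0.6437, -2.2677).
Re-evaluating at (-0.6437, -2.2677): F = (-4.548659, -8.932781), so ‖F‖₂ = 10.0242.

10.0242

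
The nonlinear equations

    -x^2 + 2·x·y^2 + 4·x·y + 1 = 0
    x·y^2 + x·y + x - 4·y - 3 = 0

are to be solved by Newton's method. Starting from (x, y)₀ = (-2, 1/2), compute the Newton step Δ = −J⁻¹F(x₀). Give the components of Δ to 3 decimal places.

(-1.226, -1.331)

At (-2, 1/2): F = (-8.000, -8.500).
Jacobian J = [[-2·x + 2·y^2 + 4·y, 4·x·y + 4·x], [y^2 + y + 1, 2·x·y + x - 4]].
At the point, J = [[6.500, -12.000], [1.750, -8.000]] (det J = -31.000).
Solving J·Δ = −F gives Δ = (-1.226, -1.331).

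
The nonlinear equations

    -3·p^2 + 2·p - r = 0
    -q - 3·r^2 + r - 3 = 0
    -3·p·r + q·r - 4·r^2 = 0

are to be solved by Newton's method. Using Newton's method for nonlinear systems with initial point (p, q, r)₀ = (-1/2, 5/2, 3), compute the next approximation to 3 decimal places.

At (-1/2, 5/2, 3): F = (-4.750, -29.500, -24.000).
Jacobian J = [[-6·p + 2, 0, -1], [0, -1, -6·r + 1], [-3·r, r, -3·p + q - 8·r]].
At the point, J = [[5.000, 0.000, -1.000], [0.000, -1.000, -17.000], [-9.000, 3.000, -20.000]] (det J = 364.000).
Solving J·Δ = −F gives Δ = (0.617, -1.233, -1.663).
Then the next iterate is (p, q, r)₁ = (0.117, 1.267, 1.337).

(0.117, 1.267, 1.337)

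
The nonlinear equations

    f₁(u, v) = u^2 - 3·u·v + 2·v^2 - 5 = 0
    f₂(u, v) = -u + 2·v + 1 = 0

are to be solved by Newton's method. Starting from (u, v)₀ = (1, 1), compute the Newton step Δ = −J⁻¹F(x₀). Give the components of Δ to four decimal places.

(-12.0000, -7.0000)

At (1, 1): F = (-5.0000, 2.0000).
Jacobian J = [[2·u - 3·v, -3·u + 4·v], [-1, 2]].
At the point, J = [[-1.0000, 1.0000], [-1.0000, 2.0000]] (det J = -1.0000).
Solving J·Δ = −F gives Δ = (-12.0000, -7.0000).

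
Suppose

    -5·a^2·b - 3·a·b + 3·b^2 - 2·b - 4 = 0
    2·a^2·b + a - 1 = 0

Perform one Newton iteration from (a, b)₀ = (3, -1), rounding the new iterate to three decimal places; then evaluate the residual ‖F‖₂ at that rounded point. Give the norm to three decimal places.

2.962

At (3, -1): F = (55.000, -16.000).
Jacobian J = [[-10·a·b - 3·b, -5·a^2 - 3·a + 6·b - 2], [4·a·b + 1, 2·a^2]].
At the point, J = [[33.000, -62.000], [-11.000, 18.000]] (det J = -88.000).
Solving J·Δ = −F gives Δ = (-0.023, 0.875).
Then the next iterate is (a, b)₁ = (2.977, -0.125).
Re-evaluating at (2.977, -0.125): F = (2.95233, -0.23863), so ‖F‖₂ = 2.962.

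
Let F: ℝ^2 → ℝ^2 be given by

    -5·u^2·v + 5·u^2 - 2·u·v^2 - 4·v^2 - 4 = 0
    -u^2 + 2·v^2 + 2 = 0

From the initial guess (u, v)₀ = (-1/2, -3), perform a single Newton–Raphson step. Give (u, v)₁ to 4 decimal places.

(-0.4572, -1.3506)

At (-1/2, -3): F = (-26.0000, 19.7500).
Jacobian J = [[-10·u·v + 10·u - 2·v^2, -5·u^2 - 4·u·v - 8·v], [-2·u, 4·v]].
At the point, J = [[-38.0000, 16.7500], [1.0000, -12.0000]] (det J = 439.2500).
Solving J·Δ = −F gives Δ = (0.0428, 1.6494).
Then the next iterate is (u, v)₁ = (-0.4572, -1.3506).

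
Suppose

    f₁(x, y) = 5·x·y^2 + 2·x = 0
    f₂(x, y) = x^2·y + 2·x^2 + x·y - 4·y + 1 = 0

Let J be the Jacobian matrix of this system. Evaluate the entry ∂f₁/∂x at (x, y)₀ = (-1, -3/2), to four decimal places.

13.2500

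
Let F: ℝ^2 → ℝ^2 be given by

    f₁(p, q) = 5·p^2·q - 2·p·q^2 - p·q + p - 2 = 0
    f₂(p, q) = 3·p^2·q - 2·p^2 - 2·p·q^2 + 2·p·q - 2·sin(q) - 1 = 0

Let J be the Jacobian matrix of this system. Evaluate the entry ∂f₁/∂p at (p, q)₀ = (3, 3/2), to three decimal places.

40.000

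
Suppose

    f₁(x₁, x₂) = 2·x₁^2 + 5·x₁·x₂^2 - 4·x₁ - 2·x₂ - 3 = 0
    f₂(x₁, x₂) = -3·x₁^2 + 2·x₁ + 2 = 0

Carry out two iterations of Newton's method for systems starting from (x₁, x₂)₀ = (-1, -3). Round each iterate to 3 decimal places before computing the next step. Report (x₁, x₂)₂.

At (-1, -3): F = (-36.000, -3.000).
Jacobian J = [[4·x₁ + 5·x₂^2 - 4, 10·x₁·x₂ - 2], [-6·x₁ + 2, 0]].
At the point, J = [[37.000, 28.000], [8.000, 0.000]] (det J = -224.000).
Solving J·Δ = −F gives Δ = (0.375, 0.790).
Then the next iterate is (x₁, x₂)₁ = (-0.625, -2.210).
Round to (-0.625, -2.210) and repeat: F = (-10.56156, -0.42188), J = [[17.92050, 11.81250], [5.750, 0.000]].
Δ = (0.073, 0.783), so (x₁, x₂)₂ = (-0.552, -1.427).

(-0.552, -1.427)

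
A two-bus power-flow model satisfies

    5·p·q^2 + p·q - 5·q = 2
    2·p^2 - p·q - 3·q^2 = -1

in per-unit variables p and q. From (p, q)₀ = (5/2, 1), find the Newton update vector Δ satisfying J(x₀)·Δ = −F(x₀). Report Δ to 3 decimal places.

At (5/2, 1): F = (8.000, 8.000).
Jacobian J = [[5·q^2 + q, 10·p·q + p - 5], [4·p - q, -p - 6·q]].
At the point, J = [[6.000, 22.500], [9.000, -8.500]] (det J = -253.500).
Solving J·Δ = −F gives Δ = (-0.978, -0.095).

(-0.978, -0.095)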